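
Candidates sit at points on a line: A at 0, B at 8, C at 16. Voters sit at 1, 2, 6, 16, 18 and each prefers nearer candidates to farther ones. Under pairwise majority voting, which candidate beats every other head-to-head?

With single-peaked preferences on a line, the Condorcet winner is the candidate closest to the median voter.
The median voter (position 6) is closest to B at 8.
Check: B vs A — voters closer to B: 3 of 5.

B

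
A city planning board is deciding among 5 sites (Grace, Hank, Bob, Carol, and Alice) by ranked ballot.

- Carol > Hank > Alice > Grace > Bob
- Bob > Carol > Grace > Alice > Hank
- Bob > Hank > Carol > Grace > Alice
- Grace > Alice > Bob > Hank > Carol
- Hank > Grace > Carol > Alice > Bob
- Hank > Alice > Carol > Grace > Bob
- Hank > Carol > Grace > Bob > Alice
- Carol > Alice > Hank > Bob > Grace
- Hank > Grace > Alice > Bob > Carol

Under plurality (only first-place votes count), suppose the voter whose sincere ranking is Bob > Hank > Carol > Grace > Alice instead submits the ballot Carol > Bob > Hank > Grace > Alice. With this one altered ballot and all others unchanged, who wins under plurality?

Hank

First-place totals with the altered ballot: Grace 1, Hank 4, Bob 1, Carol 3, Alice 0.
The winner is unchanged: still Hank.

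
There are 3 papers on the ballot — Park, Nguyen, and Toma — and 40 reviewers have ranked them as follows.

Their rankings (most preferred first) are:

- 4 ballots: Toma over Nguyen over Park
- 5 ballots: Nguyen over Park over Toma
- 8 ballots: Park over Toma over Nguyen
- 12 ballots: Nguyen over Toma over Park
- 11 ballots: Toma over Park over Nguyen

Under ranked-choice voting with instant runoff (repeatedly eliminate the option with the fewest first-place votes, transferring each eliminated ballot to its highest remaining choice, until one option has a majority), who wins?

Toma

Round 1: Nguyen 17, Toma 15, Park 8. Park has the fewest and is eliminated.
Round 2: Toma 23, Nguyen 17. Toma has a majority.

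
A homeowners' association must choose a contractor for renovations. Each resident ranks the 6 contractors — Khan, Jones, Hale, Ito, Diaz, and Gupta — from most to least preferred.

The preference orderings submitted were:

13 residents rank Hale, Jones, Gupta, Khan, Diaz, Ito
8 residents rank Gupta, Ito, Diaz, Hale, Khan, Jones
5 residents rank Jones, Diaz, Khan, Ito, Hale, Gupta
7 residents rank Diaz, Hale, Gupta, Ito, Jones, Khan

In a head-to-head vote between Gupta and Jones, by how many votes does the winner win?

Ballots ranking Gupta above Jones: 8+7 = 15.
Ballots ranking Jones above Gupta: 13+5 = 18.
Jones wins 18–15, a margin of 3.

3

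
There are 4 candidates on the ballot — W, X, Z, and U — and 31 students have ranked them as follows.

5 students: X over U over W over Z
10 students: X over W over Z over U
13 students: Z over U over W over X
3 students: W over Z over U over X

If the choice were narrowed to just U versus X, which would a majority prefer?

Ballots ranking U above X: 13+3 = 16.
Ballots ranking X above U: 5+10 = 15.
U wins the head-to-head, 16–15.

U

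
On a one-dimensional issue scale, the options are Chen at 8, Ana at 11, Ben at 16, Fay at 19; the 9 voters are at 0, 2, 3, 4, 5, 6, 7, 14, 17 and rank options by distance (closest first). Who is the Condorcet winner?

With single-peaked preferences on a line, the Condorcet winner is the candidate closest to the median voter.
The median voter (position 5) is closest to Chen at 8.
Check: Chen vs Ben — voters closer to Chen: 7 of 9.

Chen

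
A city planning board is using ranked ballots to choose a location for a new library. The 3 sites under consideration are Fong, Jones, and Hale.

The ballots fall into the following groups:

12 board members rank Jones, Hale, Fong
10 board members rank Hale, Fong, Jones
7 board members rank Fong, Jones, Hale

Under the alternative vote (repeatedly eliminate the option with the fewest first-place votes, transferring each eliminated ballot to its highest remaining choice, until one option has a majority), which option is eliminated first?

Fong

Round 1: Jones 12, Hale 10, Fong 7. Fong has the fewest and is eliminated.
Round 2: Jones 19, Hale 10. Jones has a majority.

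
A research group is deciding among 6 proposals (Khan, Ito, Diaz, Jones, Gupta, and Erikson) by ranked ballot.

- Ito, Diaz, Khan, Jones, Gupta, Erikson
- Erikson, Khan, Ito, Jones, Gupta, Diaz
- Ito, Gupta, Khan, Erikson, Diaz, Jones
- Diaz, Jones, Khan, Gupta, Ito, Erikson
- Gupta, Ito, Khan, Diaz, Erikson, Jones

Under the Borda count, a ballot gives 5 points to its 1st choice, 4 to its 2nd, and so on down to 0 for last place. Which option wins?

Borda scores:
  Khan: 3 + 4 + 3 + 3 + 3 = 16
  Ito: 5 + 3 + 5 + 1 + 4 = 18
  Diaz: 4 + 0 + 1 + 5 + 2 = 12
  Jones: 2 + 2 + 0 + 4 + 0 = 8
  Gupta: 1 + 1 + 4 + 2 + 5 = 13
  Erikson: 0 + 5 + 2 + 0 + 1 = 8
Ito has the highest total.

Ito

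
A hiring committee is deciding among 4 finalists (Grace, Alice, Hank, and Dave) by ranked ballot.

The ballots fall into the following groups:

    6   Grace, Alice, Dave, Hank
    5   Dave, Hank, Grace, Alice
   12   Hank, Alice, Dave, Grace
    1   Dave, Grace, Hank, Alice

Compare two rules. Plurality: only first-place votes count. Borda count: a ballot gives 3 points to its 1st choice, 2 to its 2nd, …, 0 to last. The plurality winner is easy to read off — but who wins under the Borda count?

Hank

Plurality first-place counts: Grace 6, Alice 0, Hank 12, Dave 6 → Hank.
Borda totals: Grace 25, Alice 36, Hank 47, Dave 36 → Hank.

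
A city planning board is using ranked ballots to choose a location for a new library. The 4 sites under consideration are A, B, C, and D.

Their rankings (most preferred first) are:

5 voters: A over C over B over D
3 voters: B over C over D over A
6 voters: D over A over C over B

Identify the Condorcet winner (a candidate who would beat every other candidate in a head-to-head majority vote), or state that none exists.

No Condorcet winner

Head-to-head results (14 voters total):
A vs B: A wins 11–3.
A vs C: A wins 11–3.
A vs D: D wins 9–5.
B vs C: C wins 11–3.
B vs D: B wins 8–6.
C vs D: C wins 8–6.
No candidate beats all others: A beats B beats D beats A, a majority cycle.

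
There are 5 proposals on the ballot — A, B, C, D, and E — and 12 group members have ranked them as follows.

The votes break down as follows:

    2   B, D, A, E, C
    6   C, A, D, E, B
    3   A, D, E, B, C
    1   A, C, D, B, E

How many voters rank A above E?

12

Ballots ranking A above E: 2+6+3+1 = 12.
Ballots ranking E above A: 0.
So 12 of 12 voters prefer A to E.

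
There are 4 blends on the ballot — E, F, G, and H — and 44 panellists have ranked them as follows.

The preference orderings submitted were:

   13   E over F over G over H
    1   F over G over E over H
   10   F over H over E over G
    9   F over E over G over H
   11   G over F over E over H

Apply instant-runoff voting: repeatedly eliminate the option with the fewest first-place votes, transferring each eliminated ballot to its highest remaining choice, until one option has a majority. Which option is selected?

Round 1: F 20, E 13, G 11, H 0. H has the fewest and is eliminated.
Round 2: F 20, E 13, G 11. G has the fewest and is eliminated.
Round 3: F 31, E 13. F has a majority.

F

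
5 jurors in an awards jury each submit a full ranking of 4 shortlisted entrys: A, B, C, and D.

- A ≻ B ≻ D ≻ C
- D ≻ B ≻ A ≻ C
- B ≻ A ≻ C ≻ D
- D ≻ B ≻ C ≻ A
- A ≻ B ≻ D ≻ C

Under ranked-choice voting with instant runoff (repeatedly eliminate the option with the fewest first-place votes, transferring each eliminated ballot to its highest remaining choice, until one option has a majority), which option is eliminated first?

C

Round 1: A 2, D 2, B 1, C 0. C has the fewest and is eliminated.
Round 2: A 2, D 2, B 1. B has the fewest and is eliminated.
Round 3: A 3, D 2. A has a majority.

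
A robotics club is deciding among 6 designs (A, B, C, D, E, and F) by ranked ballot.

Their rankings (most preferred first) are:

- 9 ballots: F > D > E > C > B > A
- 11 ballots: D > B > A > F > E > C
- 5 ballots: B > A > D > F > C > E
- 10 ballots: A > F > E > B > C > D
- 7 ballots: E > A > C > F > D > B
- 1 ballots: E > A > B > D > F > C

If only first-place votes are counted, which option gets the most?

D

First-place vote totals:
  A: 10
  B: 5
  C: 0
  D: 11
  E: 8
  F: 9
D has the most first-place votes.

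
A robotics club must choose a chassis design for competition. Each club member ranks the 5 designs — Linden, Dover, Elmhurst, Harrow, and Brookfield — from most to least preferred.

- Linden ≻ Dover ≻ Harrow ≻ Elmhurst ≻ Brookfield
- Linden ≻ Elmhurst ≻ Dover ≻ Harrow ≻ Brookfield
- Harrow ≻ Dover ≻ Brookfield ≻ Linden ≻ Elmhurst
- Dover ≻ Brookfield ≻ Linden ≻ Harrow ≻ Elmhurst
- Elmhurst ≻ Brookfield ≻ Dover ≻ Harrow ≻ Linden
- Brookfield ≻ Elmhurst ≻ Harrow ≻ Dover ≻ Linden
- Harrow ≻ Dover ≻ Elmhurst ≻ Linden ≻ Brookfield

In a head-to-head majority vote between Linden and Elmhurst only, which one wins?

Ballots ranking Linden above Elmhurst: 4.
Ballots ranking Elmhurst above Linden: 3.
Linden wins the head-to-head, 4–3.

Linden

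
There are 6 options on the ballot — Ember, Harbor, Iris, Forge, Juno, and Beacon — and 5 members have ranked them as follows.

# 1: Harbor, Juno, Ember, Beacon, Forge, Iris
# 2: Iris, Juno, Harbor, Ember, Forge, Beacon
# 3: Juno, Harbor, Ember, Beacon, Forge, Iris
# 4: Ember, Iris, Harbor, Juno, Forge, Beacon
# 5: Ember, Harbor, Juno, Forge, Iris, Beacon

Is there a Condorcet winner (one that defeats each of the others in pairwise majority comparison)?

Head-to-head results (5 voters total):
Ember vs Harbor: Harbor wins 3–2.
Ember vs Iris: Ember wins 4–1.
Ember vs Forge: Ember wins 5–0.
Ember vs Juno: Juno wins 3–2.
Ember vs Beacon: Ember wins 5–0.
Harbor vs Iris: Harbor wins 3–2.
Harbor vs Forge: Harbor wins 5–0.
Harbor vs Juno: Harbor wins 3–2.
Harbor vs Beacon: Harbor wins 5–0.
Iris vs Forge: Forge wins 3–2.
Iris vs Juno: Juno wins 3–2.
Iris vs Beacon: Iris wins 3–2.
Forge vs Juno: Juno wins 5–0.
Forge vs Beacon: Forge wins 3–2.
Juno vs Beacon: Juno wins 5–0.
Harbor beats each rival — Ember (3–2), Iris (3–2), Forge (5–0), Juno (3–2), Beacon (5–0) — so Harbor is the Condorcet winner.

Yes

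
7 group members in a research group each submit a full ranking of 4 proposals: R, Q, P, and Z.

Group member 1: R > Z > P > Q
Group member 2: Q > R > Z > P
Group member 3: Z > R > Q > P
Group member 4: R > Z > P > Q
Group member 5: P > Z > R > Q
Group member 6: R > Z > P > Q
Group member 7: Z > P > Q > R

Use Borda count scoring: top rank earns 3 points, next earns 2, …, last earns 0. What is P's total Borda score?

8

Borda scores:
  R: 3 + 2 + 2 + 3 + 1 + 3 + 0 = 14
  Q: 0 + 3 + 1 + 0 + 0 + 0 + 1 = 5
  P: 1 + 0 + 0 + 1 + 3 + 1 + 2 = 8
  Z: 2 + 1 + 3 + 2 + 2 + 2 + 3 = 15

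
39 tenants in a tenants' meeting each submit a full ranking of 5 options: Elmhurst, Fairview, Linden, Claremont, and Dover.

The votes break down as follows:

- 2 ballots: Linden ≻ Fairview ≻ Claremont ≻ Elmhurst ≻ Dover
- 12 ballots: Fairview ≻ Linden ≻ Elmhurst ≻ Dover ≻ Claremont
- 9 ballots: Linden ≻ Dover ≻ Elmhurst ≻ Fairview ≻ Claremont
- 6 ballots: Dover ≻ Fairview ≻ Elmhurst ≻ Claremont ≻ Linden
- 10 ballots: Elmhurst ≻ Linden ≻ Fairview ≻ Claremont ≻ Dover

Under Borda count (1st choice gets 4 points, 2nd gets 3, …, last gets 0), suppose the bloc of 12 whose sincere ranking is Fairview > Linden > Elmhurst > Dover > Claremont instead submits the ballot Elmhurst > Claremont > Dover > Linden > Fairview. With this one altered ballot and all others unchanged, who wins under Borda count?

Borda totals with the altered ballot: Elmhurst 120, Fairview 53, Linden 86, Claremont 56, Dover 75.
The switch changes the winner from Linden to Elmhurst.

Elmhurst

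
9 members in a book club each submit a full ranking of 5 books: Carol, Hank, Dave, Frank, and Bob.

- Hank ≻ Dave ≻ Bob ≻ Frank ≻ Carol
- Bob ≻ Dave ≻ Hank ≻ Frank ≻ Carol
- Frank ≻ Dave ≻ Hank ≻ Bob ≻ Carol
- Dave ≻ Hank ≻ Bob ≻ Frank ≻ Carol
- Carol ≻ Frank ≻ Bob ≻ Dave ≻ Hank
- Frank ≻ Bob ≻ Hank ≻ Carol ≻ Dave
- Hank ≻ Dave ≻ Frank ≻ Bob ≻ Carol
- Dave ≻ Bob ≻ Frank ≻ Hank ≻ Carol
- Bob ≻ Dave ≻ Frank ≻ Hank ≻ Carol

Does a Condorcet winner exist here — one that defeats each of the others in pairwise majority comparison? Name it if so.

Head-to-head results (9 voters total):
Carol vs Hank: Hank wins 8–1.
Carol vs Dave: Dave wins 7–2.
Carol vs Frank: Frank wins 8–1.
Carol vs Bob: Bob wins 8–1.
Hank vs Dave: Dave wins 6–3.
Hank vs Frank: Frank wins 5–4.
Hank vs Bob: Bob wins 5–4.
Dave vs Frank: Dave wins 6–3.
Dave vs Bob: Dave wins 5–4.
Frank vs Bob: Bob wins 5–4.
Dave beats each rival — Carol (7–2), Hank (6–3), Frank (6–3), Bob (5–4) — so Dave is the Condorcet winner.

Dave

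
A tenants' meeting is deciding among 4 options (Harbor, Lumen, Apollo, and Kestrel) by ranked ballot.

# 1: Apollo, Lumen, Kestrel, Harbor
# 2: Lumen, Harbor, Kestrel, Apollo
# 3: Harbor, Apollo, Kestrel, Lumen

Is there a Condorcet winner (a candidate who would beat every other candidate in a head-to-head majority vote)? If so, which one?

Head-to-head results (3 voters total):
Harbor vs Lumen: Lumen wins 2–1.
Harbor vs Apollo: Harbor wins 2–1.
Harbor vs Kestrel: Harbor wins 2–1.
Lumen vs Apollo: Apollo wins 2–1.
Lumen vs Kestrel: Lumen wins 2–1.
Apollo vs Kestrel: Apollo wins 2–1.
No candidate beats all others: Harbor beats Apollo beats Lumen beats Harbor, a majority cycle.

No Condorcet winner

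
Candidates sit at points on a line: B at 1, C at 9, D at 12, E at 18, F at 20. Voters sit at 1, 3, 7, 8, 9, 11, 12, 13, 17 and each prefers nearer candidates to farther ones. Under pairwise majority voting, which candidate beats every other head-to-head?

With single-peaked preferences on a line, the Condorcet winner is the candidate closest to the median voter.
The median voter (position 9) is closest to C at 9.
Check: C vs E — voters closer to C: 8 of 9.

C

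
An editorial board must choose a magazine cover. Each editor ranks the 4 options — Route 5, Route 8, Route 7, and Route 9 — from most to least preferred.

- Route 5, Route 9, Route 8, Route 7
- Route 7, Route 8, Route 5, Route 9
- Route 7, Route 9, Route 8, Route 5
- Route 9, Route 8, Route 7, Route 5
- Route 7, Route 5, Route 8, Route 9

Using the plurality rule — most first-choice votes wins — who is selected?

First-place vote totals:
  Route 5: 1
  Route 8: 0
  Route 7: 3
  Route 9: 1
Route 7 has the most first-place votes.

Route 7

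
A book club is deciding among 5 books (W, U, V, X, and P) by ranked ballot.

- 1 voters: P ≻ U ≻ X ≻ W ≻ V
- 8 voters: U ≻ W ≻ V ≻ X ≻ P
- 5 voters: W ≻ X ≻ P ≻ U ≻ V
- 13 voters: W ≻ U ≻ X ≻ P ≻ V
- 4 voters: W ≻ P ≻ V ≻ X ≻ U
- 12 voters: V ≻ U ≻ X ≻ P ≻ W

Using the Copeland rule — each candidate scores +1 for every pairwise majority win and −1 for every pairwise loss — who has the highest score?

W

Pairwise results:
  W vs U: W wins 22–21.
  W vs V: W wins 31–12.
  W vs X: W wins 30–13.
  W vs P: W wins 30–13.
  U vs V: U wins 27–16.
  U vs X: U wins 34–9.
  U vs P: U wins 33–10.
  V vs X: V wins 24–19.
  V vs P: P wins 23–20.
  X vs P: X wins 38–5.
Copeland scores (wins − losses):
  W: 4 − 0 = 4
  U: 3 − 1 = 2
  V: 1 − 3 = -2
  X: 1 − 3 = -2
  P: 1 − 3 = -2
W has the best Copeland score.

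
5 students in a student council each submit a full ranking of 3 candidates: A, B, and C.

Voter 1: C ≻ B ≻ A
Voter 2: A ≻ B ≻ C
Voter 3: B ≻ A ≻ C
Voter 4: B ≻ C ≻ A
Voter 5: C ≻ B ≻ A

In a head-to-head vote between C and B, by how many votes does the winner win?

Ballots ranking C above B: 2.
Ballots ranking B above C: 3.
B wins 3–2, a margin of 1.

1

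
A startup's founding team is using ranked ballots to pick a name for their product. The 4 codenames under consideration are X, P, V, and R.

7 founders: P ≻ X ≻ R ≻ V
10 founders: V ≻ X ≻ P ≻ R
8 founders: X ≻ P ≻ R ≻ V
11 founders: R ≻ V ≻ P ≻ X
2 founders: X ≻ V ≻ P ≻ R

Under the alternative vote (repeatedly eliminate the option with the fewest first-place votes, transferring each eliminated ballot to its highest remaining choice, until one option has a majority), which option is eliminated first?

P

Round 1: R 11, X 10, V 10, P 7. P has the fewest and is eliminated.
Round 2: X 17, R 11, V 10. V has the fewest and is eliminated.
Round 3: X 27, R 11. X has a majority.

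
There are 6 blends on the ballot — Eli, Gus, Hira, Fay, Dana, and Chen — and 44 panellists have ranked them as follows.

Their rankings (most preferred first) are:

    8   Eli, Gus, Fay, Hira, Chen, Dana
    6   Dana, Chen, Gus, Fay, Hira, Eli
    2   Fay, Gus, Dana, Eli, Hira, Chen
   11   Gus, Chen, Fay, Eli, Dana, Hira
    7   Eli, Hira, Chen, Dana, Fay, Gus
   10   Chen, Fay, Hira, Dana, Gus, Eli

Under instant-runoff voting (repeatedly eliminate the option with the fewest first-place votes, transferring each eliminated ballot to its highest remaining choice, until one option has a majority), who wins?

Chen

Round 1: Eli 15, Gus 11, Chen 10, Dana 6, Fay 2, Hira 0. Hira has the fewest and is eliminated.
Round 2: Eli 15, Gus 11, Chen 10, Dana 6, Fay 2. Fay has the fewest and is eliminated.
Round 3: Eli 15, Gus 13, Chen 10, Dana 6. Dana has the fewest and is eliminated.
Round 4: Chen 16, Eli 15, Gus 13. Gus has the fewest and is eliminated.
Round 5: Chen 27, Eli 17. Chen has a majority.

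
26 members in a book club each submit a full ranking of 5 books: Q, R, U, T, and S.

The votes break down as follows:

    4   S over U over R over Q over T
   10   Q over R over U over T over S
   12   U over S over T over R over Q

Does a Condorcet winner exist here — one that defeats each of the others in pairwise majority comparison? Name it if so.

Head-to-head results (26 voters total):
Q vs R: R wins 16–10.
Q vs U: U wins 16–10.
Q vs T: Q wins 14–12.
Q vs S: S wins 16–10.
R vs U: U wins 16–10.
R vs T: R wins 14–12.
R vs S: S wins 16–10.
U vs T: U wins 26–0.
U vs S: U wins 22–4.
T vs S: S wins 16–10.
U beats each rival — Q (16–10), R (16–10), T (26–0), S (22–4) — so U is the Condorcet winner.

U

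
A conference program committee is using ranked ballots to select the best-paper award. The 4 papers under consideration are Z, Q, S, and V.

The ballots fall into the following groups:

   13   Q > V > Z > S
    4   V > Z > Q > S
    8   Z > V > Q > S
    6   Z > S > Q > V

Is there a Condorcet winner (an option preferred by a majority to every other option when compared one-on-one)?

No

Head-to-head results (31 voters total):
Z vs Q: Z wins 18–13.
Z vs S: Z wins 31–0.
Z vs V: V wins 17–14.
Q vs S: Q wins 25–6.
Q vs V: Q wins 19–12.
S vs V: V wins 25–6.
No candidate beats all others: Z beats Q beats V beats Z, a majority cycle.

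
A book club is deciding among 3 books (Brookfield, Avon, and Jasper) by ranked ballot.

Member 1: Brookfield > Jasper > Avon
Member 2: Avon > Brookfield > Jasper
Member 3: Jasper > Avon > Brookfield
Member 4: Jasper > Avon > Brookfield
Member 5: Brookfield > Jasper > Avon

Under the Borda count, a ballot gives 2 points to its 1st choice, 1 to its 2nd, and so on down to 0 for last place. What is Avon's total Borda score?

Borda scores:
  Brookfield: 2 + 1 + 0 + 0 + 2 = 5
  Avon: 0 + 2 + 1 + 1 + 0 = 4
  Jasper: 1 + 0 + 2 + 2 + 1 = 6

4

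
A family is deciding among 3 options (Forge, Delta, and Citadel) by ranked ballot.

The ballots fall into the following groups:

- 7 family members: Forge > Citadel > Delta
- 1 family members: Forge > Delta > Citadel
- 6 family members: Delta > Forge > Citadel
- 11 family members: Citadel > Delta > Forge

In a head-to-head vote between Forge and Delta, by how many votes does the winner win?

9

Ballots ranking Forge above Delta: 7+1 = 8.
Ballots ranking Delta above Forge: 6+11 = 17.
Delta wins 17–8, a margin of 9.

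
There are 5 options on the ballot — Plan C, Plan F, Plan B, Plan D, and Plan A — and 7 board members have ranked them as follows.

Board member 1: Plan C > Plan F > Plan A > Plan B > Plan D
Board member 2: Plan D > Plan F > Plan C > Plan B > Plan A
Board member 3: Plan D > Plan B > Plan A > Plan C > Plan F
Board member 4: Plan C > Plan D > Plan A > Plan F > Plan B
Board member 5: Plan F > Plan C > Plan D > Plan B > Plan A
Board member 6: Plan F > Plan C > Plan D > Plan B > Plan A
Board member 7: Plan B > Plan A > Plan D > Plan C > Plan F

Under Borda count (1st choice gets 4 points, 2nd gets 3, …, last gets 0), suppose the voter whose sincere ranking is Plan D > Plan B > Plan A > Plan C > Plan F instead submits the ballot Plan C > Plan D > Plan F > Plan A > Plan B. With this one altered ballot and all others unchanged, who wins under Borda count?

Plan C

Borda totals with the altered ballot: Plan C 21, Plan F 17, Plan B 8, Plan D 16, Plan A 8.
The winner is unchanged: still Plan C.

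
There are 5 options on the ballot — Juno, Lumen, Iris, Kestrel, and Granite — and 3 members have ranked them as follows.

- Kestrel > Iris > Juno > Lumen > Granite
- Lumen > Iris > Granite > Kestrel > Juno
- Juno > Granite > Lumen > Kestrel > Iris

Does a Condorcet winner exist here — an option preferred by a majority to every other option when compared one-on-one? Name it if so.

There is no Condorcet winner

Head-to-head results (3 voters total):
Juno vs Lumen: Juno wins 2–1.
Juno vs Iris: Iris wins 2–1.
Juno vs Kestrel: Kestrel wins 2–1.
Juno vs Granite: Juno wins 2–1.
Lumen vs Iris: Lumen wins 2–1.
Lumen vs Kestrel: Lumen wins 2–1.
Lumen vs Granite: Lumen wins 2–1.
Iris vs Kestrel: Kestrel wins 2–1.
Iris vs Granite: Iris wins 2–1.
Kestrel vs Granite: Granite wins 2–1.
No candidate beats all others: Juno beats Lumen beats Iris beats Juno, a majority cycle.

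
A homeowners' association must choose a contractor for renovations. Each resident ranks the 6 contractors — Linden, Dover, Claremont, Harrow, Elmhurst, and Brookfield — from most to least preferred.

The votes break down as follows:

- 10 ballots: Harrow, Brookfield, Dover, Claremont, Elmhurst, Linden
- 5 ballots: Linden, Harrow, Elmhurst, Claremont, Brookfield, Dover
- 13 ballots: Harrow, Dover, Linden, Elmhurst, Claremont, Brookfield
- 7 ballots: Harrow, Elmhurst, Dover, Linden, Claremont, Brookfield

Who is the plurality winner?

First-place vote totals:
  Linden: 5
  Dover: 0
  Claremont: 0
  Harrow: 30
  Elmhurst: 0
  Brookfield: 0
Harrow has the most first-place votes.

Harrow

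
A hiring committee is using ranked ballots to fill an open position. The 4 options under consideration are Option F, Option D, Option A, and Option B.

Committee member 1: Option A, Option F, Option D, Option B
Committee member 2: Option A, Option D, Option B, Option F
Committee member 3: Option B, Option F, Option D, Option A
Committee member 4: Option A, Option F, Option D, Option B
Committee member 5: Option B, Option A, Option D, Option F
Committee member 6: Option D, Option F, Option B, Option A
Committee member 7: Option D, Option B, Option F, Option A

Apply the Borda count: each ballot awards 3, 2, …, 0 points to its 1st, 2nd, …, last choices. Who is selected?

Option D

Borda scores:
  Option F: 2 + 0 + 2 + 2 + 0 + 2 + 1 = 9
  Option D: 1 + 2 + 1 + 1 + 1 + 3 + 3 = 12
  Option A: 3 + 3 + 0 + 3 + 2 + 0 + 0 = 11
  Option B: 0 + 1 + 3 + 0 + 3 + 1 + 2 = 10
Option D has the highest total.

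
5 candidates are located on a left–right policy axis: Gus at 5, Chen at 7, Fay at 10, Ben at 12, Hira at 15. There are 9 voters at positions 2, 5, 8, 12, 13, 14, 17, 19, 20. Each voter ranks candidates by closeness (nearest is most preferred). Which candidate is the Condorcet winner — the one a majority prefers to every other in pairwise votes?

With single-peaked preferences on a line, the Condorcet winner is the candidate closest to the median voter.
The median voter (position 13) is closest to Ben at 12.
Check: Ben vs Gus — voters closer to Ben: 6 of 9.

Ben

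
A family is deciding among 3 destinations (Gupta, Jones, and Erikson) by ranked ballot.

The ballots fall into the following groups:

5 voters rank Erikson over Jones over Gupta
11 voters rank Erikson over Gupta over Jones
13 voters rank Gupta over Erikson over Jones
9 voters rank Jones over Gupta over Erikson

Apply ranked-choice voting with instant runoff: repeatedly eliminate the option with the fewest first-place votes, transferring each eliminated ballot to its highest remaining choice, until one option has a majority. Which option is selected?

Gupta

Round 1: Erikson 16, Gupta 13, Jones 9. Jones has the fewest and is eliminated.
Round 2: Gupta 22, Erikson 16. Gupta has a majority.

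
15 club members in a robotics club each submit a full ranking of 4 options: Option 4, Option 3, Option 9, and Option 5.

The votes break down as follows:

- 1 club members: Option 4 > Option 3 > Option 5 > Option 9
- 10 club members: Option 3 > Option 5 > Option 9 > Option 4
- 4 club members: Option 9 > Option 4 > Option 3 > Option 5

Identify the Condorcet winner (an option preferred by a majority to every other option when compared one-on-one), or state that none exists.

Option 3

Head-to-head results (15 voters total):
Option 4 vs Option 3: Option 3 wins 10–5.
Option 4 vs Option 9: Option 9 wins 14–1.
Option 4 vs Option 5: Option 5 wins 10–5.
Option 3 vs Option 9: Option 3 wins 11–4.
Option 3 vs Option 5: Option 3 wins 15–0.
Option 9 vs Option 5: Option 5 wins 11–4.
Option 3 beats each rival — Option 4 (10–5), Option 9 (11–4), Option 5 (15–0) — so Option 3 is the Condorcet winner.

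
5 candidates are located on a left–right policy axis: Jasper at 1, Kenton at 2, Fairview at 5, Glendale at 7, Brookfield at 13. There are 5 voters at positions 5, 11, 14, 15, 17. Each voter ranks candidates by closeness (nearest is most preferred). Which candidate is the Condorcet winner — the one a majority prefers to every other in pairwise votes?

Brookfield

With single-peaked preferences on a line, the Condorcet winner is the candidate closest to the median voter.
The median voter (position 14) is closest to Brookfield at 13.
Check: Brookfield vs Glendale — voters closer to Brookfield: 4 of 5.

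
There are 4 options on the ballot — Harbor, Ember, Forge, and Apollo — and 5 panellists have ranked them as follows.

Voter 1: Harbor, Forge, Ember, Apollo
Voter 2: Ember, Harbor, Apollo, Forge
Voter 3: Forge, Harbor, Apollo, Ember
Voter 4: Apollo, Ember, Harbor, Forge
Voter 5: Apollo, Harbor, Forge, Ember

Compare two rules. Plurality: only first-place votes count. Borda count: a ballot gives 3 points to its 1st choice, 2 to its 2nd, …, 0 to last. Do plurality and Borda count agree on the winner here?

No

Plurality first-place counts: Harbor 1, Ember 1, Forge 1, Apollo 2 → Apollo.
Borda totals: Harbor 10, Ember 6, Forge 6, Apollo 8 → Harbor.
The two rules disagree: plurality picks Apollo, Borda picks Harbor.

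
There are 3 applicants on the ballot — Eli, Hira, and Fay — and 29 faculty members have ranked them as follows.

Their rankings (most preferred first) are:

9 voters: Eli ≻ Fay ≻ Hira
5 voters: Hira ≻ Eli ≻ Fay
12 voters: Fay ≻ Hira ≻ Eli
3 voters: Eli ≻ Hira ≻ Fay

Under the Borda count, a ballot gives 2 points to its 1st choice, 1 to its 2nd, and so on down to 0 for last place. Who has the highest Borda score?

Fay

Borda scores:
  Eli: 9·2 + 5·1 + 12·0 + 3·2 = 29
  Hira: 9·0 + 5·2 + 12·1 + 3·1 = 25
  Fay: 9·1 + 5·0 + 12·2 + 3·0 = 33
Fay has the highest total.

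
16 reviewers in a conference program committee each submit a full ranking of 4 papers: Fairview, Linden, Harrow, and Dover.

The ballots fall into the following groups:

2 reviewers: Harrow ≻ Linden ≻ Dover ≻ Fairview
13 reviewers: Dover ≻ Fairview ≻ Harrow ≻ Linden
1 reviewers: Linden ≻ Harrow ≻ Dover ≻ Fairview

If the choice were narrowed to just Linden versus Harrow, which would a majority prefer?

Ballots ranking Linden above Harrow: 1.
Ballots ranking Harrow above Linden: 2+13 = 15.
Harrow wins the head-to-head, 15–1.

Harrow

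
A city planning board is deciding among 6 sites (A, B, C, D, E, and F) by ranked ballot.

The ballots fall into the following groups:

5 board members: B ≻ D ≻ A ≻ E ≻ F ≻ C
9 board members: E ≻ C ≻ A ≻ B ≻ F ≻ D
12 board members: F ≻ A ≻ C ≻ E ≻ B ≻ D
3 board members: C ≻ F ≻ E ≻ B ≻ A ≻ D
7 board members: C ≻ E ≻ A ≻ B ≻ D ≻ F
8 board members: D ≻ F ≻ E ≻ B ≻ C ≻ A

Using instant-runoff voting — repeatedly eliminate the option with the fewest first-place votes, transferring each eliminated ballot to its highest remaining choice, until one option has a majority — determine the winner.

Round 1: F 12, C 10, E 9, D 8, B 5, A 0. A has the fewest and is eliminated.
Round 2: F 12, C 10, E 9, D 8, B 5. B has the fewest and is eliminated.
Round 3: D 13, F 12, C 10, E 9. E has the fewest and is eliminated.
Round 4: C 19, D 13, F 12. F has the fewest and is eliminated.
Round 5: C 31, D 13. C has a majority.

C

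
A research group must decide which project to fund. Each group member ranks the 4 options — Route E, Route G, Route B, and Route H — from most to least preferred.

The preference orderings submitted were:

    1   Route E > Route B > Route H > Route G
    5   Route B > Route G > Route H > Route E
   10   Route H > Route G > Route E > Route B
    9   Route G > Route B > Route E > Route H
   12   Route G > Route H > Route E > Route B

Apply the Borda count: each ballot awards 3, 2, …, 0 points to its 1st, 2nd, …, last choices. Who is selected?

Route G

Borda scores:
  Route E: 3 + 5·0 + 10·1 + 9·1 + 12·1 = 34
  Route G: 0 + 5·2 + 10·2 + 9·3 + 12·3 = 93
  Route B: 2 + 5·3 + 10·0 + 9·2 + 12·0 = 35
  Route H: 1 + 5·1 + 10·3 + 9·0 + 12·2 = 60
Route G has the highest total.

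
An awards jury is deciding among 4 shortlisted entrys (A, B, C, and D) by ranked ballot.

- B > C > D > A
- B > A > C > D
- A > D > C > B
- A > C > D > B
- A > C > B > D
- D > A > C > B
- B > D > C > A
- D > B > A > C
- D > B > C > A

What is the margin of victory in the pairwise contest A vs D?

Ballots ranking A above D: 4.
Ballots ranking D above A: 5.
D wins 5–4, a margin of 1.

1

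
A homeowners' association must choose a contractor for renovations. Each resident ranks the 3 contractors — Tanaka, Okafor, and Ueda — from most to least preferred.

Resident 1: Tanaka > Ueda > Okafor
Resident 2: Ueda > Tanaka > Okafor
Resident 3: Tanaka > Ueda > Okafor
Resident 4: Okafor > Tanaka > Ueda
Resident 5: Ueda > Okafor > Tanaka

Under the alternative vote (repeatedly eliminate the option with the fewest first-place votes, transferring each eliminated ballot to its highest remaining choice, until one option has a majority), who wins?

Tanaka

Round 1: Tanaka 2, Ueda 2, Okafor 1. Okafor has the fewest and is eliminated.
Round 2: Tanaka 3, Ueda 2. Tanaka has a majority.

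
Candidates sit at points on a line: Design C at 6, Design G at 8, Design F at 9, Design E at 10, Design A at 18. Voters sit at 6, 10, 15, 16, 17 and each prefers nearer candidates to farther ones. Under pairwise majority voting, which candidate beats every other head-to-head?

With single-peaked preferences on a line, the Condorcet winner is the candidate closest to the median voter.
The median voter (position 15) is closest to Design A at 18.
Check: Design A vs Design C — voters closer to Design A: 3 of 5.

Design A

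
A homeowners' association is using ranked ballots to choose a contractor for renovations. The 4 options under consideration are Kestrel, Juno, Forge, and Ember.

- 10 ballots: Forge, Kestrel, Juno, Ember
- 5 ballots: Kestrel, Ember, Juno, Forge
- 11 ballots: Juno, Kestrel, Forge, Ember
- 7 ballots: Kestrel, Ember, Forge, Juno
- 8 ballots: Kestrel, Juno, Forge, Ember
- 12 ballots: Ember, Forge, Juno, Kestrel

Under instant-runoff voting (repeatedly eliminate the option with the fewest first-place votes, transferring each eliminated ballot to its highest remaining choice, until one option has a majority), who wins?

Round 1: Kestrel 20, Ember 12, Juno 11, Forge 10. Forge has the fewest and is eliminated.
Round 2: Kestrel 30, Ember 12, Juno 11. Kestrel has a majority.

Kestrel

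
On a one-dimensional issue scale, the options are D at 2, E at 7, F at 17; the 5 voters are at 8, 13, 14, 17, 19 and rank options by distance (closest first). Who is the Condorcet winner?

F

With single-peaked preferences on a line, the Condorcet winner is the candidate closest to the median voter.
The median voter (position 14) is closest to F at 17.
Check: F vs D — voters closer to F: 4 of 5.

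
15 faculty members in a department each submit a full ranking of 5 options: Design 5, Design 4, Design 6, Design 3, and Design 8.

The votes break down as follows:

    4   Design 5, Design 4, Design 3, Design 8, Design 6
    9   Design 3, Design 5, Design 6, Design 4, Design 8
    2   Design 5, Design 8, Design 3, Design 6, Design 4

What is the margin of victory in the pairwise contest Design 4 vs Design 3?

7

Ballots ranking Design 4 above Design 3: 4.
Ballots ranking Design 3 above Design 4: 9+2 = 11.
Design 3 wins 11–4, a margin of 7.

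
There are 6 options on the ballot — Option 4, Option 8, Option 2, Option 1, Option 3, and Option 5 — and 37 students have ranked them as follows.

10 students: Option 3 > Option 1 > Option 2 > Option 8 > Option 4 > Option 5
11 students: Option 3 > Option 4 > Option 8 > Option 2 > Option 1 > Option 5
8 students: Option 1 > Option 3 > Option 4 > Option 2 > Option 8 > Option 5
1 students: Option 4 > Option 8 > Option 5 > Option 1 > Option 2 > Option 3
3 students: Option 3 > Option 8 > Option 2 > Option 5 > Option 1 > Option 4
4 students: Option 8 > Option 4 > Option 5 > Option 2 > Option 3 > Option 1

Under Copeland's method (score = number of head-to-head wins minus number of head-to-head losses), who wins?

Pairwise results:
  Option 4 vs Option 8: Option 4 wins 20–17.
  Option 4 vs Option 2: Option 4 wins 24–13.
  Option 4 vs Option 1: Option 1 wins 21–16.
  Option 4 vs Option 3: Option 3 wins 32–5.
  Option 4 vs Option 5: Option 4 wins 34–3.
  Option 8 vs Option 2: Option 8 wins 19–18.
  Option 8 vs Option 1: Option 8 wins 19–18.
  Option 8 vs Option 3: Option 3 wins 32–5.
  Option 8 vs Option 5: Option 8 wins 37–0.
  Option 2 vs Option 1: Option 1 wins 19–18.
  Option 2 vs Option 3: Option 3 wins 32–5.
  Option 2 vs Option 5: Option 2 wins 32–5.
  Option 1 vs Option 3: Option 3 wins 28–9.
  Option 1 vs Option 5: Option 1 wins 29–8.
  Option 3 vs Option 5: Option 3 wins 32–5.
Copeland scores (wins − losses):
  Option 4: 3 − 2 = 1
  Option 8: 3 − 2 = 1
  Option 2: 1 − 4 = -3
  Option 1: 3 − 2 = 1
  Option 3: 5 − 0 = 5
  Option 5: 0 − 5 = -5
Option 3 has the best Copeland score.

Option 3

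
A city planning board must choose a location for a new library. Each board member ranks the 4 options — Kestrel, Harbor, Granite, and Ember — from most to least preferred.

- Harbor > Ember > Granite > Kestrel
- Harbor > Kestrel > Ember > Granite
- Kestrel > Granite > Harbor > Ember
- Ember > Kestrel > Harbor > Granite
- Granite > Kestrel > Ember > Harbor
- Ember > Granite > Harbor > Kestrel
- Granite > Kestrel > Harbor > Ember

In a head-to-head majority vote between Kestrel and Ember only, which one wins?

Kestrel

Ballots ranking Kestrel above Ember: 4.
Ballots ranking Ember above Kestrel: 3.
Kestrel wins the head-to-head, 4–3.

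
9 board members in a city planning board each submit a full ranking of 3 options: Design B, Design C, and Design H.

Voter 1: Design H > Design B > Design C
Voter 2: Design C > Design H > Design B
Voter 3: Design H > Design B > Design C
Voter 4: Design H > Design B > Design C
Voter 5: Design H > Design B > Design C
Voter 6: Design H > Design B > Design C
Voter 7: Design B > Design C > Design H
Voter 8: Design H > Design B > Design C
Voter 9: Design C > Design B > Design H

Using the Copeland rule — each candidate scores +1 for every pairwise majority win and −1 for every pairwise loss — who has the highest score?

Pairwise results:
  Design B vs Design C: Design B wins 7–2.
  Design B vs Design H: Design H wins 7–2.
  Design C vs Design H: Design H wins 6–3.
Copeland scores (wins − losses):
  Design B: 1 − 1 = 0
  Design C: 0 − 2 = -2
  Design H: 2 − 0 = 2
Design H has the best Copeland score.

Design H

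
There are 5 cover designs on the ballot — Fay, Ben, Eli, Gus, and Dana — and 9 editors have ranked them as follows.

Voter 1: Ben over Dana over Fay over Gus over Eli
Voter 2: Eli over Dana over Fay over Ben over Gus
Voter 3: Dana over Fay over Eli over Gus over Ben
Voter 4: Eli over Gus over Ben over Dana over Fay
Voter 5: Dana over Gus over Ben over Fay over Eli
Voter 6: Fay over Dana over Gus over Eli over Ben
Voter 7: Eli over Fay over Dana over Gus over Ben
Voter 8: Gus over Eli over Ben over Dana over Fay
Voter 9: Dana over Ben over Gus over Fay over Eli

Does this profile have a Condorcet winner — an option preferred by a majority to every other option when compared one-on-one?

Head-to-head results (9 voters total):
Fay vs Ben: Ben wins 5–4.
Fay vs Eli: Fay wins 5–4.
Fay vs Gus: Fay wins 5–4.
Fay vs Dana: Dana wins 7–2.
Ben vs Eli: Eli wins 6–3.
Ben vs Gus: Gus wins 6–3.
Ben vs Dana: Dana wins 6–3.
Eli vs Gus: Gus wins 5–4.
Eli vs Dana: Dana wins 5–4.
Gus vs Dana: Dana wins 7–2.
Dana beats each rival — Fay (7–2), Ben (6–3), Eli (5–4), Gus (7–2) — so Dana is the Condorcet winner.

Yes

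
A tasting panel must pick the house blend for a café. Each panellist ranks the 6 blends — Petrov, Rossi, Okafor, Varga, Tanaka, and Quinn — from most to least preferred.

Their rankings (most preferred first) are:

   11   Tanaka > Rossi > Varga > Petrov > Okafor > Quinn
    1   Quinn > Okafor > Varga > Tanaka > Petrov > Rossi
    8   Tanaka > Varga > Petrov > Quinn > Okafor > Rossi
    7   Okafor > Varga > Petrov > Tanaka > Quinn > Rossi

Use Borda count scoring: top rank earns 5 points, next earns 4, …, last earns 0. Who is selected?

Tanaka

Borda scores:
  Petrov: 11·2 + 1 + 8·3 + 7·3 = 68
  Rossi: 11·4 + 0 + 8·0 + 7·0 = 44
  Okafor: 11·1 + 4 + 8·1 + 7·5 = 58
  Varga: 11·3 + 3 + 8·4 + 7·4 = 96
  Tanaka: 11·5 + 2 + 8·5 + 7·2 = 111
  Quinn: 11·0 + 5 + 8·2 + 7·1 = 28
Tanaka has the highest total.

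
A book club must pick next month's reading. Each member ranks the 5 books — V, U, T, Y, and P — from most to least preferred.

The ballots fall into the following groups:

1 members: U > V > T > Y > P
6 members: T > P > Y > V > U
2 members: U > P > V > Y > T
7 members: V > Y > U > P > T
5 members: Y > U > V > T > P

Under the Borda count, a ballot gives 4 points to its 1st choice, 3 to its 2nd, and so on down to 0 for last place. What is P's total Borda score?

31

Borda scores:
  V: 3 + 6·1 + 2·2 + 7·4 + 5·2 = 51
  U: 4 + 6·0 + 2·4 + 7·2 + 5·3 = 41
  T: 2 + 6·4 + 2·0 + 7·0 + 5·1 = 31
  Y: 1 + 6·2 + 2·1 + 7·3 + 5·4 = 56
  P: 0 + 6·3 + 2·3 + 7·1 + 5·0 = 31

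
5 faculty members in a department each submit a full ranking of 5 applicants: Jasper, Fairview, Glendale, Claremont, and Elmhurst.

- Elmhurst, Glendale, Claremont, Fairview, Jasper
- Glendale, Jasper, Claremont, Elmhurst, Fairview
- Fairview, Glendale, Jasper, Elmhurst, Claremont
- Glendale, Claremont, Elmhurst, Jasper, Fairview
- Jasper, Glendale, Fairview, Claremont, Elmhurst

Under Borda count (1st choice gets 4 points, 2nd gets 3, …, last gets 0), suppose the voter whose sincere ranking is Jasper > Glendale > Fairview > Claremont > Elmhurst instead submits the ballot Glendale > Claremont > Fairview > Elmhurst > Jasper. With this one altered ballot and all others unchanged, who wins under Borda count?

Borda totals with the altered ballot: Jasper 6, Fairview 7, Glendale 18, Claremont 10, Elmhurst 9.
The winner is unchanged: still Glendale.

Glendale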